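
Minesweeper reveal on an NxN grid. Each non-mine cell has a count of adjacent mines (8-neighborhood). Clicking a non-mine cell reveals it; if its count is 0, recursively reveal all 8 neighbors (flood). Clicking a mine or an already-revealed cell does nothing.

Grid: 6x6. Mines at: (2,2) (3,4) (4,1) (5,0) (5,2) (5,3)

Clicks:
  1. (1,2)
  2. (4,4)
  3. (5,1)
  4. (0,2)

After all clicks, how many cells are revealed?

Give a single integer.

Click 1 (1,2) count=1: revealed 1 new [(1,2)] -> total=1
Click 2 (4,4) count=2: revealed 1 new [(4,4)] -> total=2
Click 3 (5,1) count=3: revealed 1 new [(5,1)] -> total=3
Click 4 (0,2) count=0: revealed 18 new [(0,0) (0,1) (0,2) (0,3) (0,4) (0,5) (1,0) (1,1) (1,3) (1,4) (1,5) (2,0) (2,1) (2,3) (2,4) (2,5) (3,0) (3,1)] -> total=21

Answer: 21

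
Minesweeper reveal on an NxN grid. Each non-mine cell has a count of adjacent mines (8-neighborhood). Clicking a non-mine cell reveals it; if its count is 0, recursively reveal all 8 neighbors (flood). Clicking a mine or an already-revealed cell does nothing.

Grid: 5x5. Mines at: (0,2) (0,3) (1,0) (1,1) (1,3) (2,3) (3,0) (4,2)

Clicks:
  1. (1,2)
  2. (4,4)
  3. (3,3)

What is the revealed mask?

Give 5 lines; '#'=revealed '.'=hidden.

Click 1 (1,2) count=5: revealed 1 new [(1,2)] -> total=1
Click 2 (4,4) count=0: revealed 4 new [(3,3) (3,4) (4,3) (4,4)] -> total=5
Click 3 (3,3) count=2: revealed 0 new [(none)] -> total=5

Answer: .....
..#..
.....
...##
...##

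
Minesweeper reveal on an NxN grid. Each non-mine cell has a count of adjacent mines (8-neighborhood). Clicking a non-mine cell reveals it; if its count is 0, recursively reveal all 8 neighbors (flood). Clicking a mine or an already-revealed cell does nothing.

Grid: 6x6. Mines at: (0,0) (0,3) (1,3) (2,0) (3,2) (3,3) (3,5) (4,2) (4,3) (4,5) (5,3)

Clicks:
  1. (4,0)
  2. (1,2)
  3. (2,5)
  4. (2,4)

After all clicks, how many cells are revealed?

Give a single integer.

Answer: 9

Derivation:
Click 1 (4,0) count=0: revealed 6 new [(3,0) (3,1) (4,0) (4,1) (5,0) (5,1)] -> total=6
Click 2 (1,2) count=2: revealed 1 new [(1,2)] -> total=7
Click 3 (2,5) count=1: revealed 1 new [(2,5)] -> total=8
Click 4 (2,4) count=3: revealed 1 new [(2,4)] -> total=9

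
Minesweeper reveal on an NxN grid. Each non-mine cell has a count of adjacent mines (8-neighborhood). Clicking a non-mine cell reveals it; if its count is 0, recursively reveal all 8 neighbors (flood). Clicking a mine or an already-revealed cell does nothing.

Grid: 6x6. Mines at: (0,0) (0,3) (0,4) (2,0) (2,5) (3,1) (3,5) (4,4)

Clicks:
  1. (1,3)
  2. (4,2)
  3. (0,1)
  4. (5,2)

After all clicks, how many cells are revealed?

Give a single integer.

Click 1 (1,3) count=2: revealed 1 new [(1,3)] -> total=1
Click 2 (4,2) count=1: revealed 1 new [(4,2)] -> total=2
Click 3 (0,1) count=1: revealed 1 new [(0,1)] -> total=3
Click 4 (5,2) count=0: revealed 7 new [(4,0) (4,1) (4,3) (5,0) (5,1) (5,2) (5,3)] -> total=10

Answer: 10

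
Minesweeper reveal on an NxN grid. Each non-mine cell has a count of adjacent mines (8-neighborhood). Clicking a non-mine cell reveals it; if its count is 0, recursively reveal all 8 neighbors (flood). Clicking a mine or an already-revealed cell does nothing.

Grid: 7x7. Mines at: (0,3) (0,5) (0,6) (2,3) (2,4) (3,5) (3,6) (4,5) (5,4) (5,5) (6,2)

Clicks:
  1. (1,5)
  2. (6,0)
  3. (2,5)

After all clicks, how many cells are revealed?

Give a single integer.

Click 1 (1,5) count=3: revealed 1 new [(1,5)] -> total=1
Click 2 (6,0) count=0: revealed 23 new [(0,0) (0,1) (0,2) (1,0) (1,1) (1,2) (2,0) (2,1) (2,2) (3,0) (3,1) (3,2) (3,3) (4,0) (4,1) (4,2) (4,3) (5,0) (5,1) (5,2) (5,3) (6,0) (6,1)] -> total=24
Click 3 (2,5) count=3: revealed 1 new [(2,5)] -> total=25

Answer: 25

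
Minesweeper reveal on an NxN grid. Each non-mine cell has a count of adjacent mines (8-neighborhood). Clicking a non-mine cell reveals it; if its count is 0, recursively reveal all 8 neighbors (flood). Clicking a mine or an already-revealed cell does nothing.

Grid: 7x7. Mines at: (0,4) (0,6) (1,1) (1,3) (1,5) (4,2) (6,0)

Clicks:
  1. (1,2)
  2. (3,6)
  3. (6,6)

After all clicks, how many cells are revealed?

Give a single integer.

Answer: 25

Derivation:
Click 1 (1,2) count=2: revealed 1 new [(1,2)] -> total=1
Click 2 (3,6) count=0: revealed 24 new [(2,3) (2,4) (2,5) (2,6) (3,3) (3,4) (3,5) (3,6) (4,3) (4,4) (4,5) (4,6) (5,1) (5,2) (5,3) (5,4) (5,5) (5,6) (6,1) (6,2) (6,3) (6,4) (6,5) (6,6)] -> total=25
Click 3 (6,6) count=0: revealed 0 new [(none)] -> total=25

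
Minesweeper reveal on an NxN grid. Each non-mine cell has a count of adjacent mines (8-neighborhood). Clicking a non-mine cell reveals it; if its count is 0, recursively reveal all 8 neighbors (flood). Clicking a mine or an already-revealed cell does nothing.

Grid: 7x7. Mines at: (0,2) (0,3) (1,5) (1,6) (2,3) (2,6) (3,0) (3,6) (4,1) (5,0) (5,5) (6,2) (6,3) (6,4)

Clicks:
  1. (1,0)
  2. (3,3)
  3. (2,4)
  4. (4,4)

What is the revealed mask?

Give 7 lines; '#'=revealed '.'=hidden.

Click 1 (1,0) count=0: revealed 6 new [(0,0) (0,1) (1,0) (1,1) (2,0) (2,1)] -> total=6
Click 2 (3,3) count=1: revealed 1 new [(3,3)] -> total=7
Click 3 (2,4) count=2: revealed 1 new [(2,4)] -> total=8
Click 4 (4,4) count=1: revealed 1 new [(4,4)] -> total=9

Answer: ##.....
##.....
##..#..
...#...
....#..
.......
.......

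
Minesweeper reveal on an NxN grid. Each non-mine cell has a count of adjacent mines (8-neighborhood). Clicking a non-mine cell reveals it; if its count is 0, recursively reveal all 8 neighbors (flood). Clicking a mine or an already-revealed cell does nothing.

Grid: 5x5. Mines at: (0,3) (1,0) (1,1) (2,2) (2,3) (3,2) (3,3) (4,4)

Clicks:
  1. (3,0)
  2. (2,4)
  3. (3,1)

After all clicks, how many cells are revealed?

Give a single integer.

Answer: 7

Derivation:
Click 1 (3,0) count=0: revealed 6 new [(2,0) (2,1) (3,0) (3,1) (4,0) (4,1)] -> total=6
Click 2 (2,4) count=2: revealed 1 new [(2,4)] -> total=7
Click 3 (3,1) count=2: revealed 0 new [(none)] -> total=7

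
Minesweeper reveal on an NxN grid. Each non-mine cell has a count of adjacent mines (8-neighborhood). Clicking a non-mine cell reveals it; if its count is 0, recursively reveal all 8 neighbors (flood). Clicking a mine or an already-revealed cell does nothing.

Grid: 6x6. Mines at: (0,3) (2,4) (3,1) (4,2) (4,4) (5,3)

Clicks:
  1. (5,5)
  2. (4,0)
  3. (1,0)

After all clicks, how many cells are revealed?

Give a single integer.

Answer: 11

Derivation:
Click 1 (5,5) count=1: revealed 1 new [(5,5)] -> total=1
Click 2 (4,0) count=1: revealed 1 new [(4,0)] -> total=2
Click 3 (1,0) count=0: revealed 9 new [(0,0) (0,1) (0,2) (1,0) (1,1) (1,2) (2,0) (2,1) (2,2)] -> total=11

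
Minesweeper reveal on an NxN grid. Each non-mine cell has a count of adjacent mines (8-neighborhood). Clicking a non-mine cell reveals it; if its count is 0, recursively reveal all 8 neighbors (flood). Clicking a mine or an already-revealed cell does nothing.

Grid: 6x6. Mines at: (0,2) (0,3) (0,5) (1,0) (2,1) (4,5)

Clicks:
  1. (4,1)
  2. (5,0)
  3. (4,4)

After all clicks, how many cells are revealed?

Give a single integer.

Answer: 24

Derivation:
Click 1 (4,1) count=0: revealed 24 new [(1,2) (1,3) (1,4) (1,5) (2,2) (2,3) (2,4) (2,5) (3,0) (3,1) (3,2) (3,3) (3,4) (3,5) (4,0) (4,1) (4,2) (4,3) (4,4) (5,0) (5,1) (5,2) (5,3) (5,4)] -> total=24
Click 2 (5,0) count=0: revealed 0 new [(none)] -> total=24
Click 3 (4,4) count=1: revealed 0 new [(none)] -> total=24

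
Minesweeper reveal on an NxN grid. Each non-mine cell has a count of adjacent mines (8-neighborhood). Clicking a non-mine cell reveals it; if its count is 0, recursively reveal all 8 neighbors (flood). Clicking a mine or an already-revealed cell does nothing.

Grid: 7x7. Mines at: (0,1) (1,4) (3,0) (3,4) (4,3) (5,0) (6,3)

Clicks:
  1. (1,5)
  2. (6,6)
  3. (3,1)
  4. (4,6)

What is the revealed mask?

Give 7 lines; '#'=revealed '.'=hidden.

Click 1 (1,5) count=1: revealed 1 new [(1,5)] -> total=1
Click 2 (6,6) count=0: revealed 16 new [(0,5) (0,6) (1,6) (2,5) (2,6) (3,5) (3,6) (4,4) (4,5) (4,6) (5,4) (5,5) (5,6) (6,4) (6,5) (6,6)] -> total=17
Click 3 (3,1) count=1: revealed 1 new [(3,1)] -> total=18
Click 4 (4,6) count=0: revealed 0 new [(none)] -> total=18

Answer: .....##
.....##
.....##
.#...##
....###
....###
....###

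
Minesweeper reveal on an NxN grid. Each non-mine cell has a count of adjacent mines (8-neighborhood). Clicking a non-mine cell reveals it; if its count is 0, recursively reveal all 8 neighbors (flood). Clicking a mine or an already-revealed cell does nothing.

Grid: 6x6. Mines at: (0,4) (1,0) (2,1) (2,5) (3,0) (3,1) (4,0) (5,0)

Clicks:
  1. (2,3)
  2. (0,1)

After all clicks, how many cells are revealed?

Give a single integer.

Click 1 (2,3) count=0: revealed 20 new [(1,2) (1,3) (1,4) (2,2) (2,3) (2,4) (3,2) (3,3) (3,4) (3,5) (4,1) (4,2) (4,3) (4,4) (4,5) (5,1) (5,2) (5,3) (5,4) (5,5)] -> total=20
Click 2 (0,1) count=1: revealed 1 new [(0,1)] -> total=21

Answer: 21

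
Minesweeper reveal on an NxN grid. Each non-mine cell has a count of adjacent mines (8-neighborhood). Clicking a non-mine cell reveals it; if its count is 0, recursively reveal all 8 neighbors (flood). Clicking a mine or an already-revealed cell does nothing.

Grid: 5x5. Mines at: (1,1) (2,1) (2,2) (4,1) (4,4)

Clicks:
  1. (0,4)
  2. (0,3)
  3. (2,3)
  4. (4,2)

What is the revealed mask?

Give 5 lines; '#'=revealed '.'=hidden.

Click 1 (0,4) count=0: revealed 10 new [(0,2) (0,3) (0,4) (1,2) (1,3) (1,4) (2,3) (2,4) (3,3) (3,4)] -> total=10
Click 2 (0,3) count=0: revealed 0 new [(none)] -> total=10
Click 3 (2,3) count=1: revealed 0 new [(none)] -> total=10
Click 4 (4,2) count=1: revealed 1 new [(4,2)] -> total=11

Answer: ..###
..###
...##
...##
..#..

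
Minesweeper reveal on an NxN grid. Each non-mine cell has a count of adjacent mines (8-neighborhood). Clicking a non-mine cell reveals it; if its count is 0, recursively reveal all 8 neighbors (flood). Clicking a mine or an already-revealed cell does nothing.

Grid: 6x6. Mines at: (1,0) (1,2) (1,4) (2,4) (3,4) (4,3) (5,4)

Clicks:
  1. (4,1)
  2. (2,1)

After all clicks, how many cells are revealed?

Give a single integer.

Answer: 12

Derivation:
Click 1 (4,1) count=0: revealed 12 new [(2,0) (2,1) (2,2) (3,0) (3,1) (3,2) (4,0) (4,1) (4,2) (5,0) (5,1) (5,2)] -> total=12
Click 2 (2,1) count=2: revealed 0 new [(none)] -> total=12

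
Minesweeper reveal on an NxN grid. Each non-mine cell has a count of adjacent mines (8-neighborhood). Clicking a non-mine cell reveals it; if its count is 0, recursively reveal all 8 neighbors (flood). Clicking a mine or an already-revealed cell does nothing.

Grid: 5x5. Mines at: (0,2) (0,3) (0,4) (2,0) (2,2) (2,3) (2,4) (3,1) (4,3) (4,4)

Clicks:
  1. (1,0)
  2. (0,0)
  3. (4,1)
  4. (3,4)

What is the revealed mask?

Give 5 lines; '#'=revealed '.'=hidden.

Click 1 (1,0) count=1: revealed 1 new [(1,0)] -> total=1
Click 2 (0,0) count=0: revealed 3 new [(0,0) (0,1) (1,1)] -> total=4
Click 3 (4,1) count=1: revealed 1 new [(4,1)] -> total=5
Click 4 (3,4) count=4: revealed 1 new [(3,4)] -> total=6

Answer: ##...
##...
.....
....#
.#...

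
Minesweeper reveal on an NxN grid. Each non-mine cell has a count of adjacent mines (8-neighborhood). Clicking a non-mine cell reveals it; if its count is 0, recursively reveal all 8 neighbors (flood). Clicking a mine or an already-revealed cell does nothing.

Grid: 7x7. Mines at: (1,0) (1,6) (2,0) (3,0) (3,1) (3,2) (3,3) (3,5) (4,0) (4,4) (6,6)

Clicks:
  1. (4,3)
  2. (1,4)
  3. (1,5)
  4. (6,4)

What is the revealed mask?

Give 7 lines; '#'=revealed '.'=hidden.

Click 1 (4,3) count=3: revealed 1 new [(4,3)] -> total=1
Click 2 (1,4) count=0: revealed 15 new [(0,1) (0,2) (0,3) (0,4) (0,5) (1,1) (1,2) (1,3) (1,4) (1,5) (2,1) (2,2) (2,3) (2,4) (2,5)] -> total=16
Click 3 (1,5) count=1: revealed 0 new [(none)] -> total=16
Click 4 (6,4) count=0: revealed 14 new [(4,1) (4,2) (5,0) (5,1) (5,2) (5,3) (5,4) (5,5) (6,0) (6,1) (6,2) (6,3) (6,4) (6,5)] -> total=30

Answer: .#####.
.#####.
.#####.
.......
.###...
######.
######.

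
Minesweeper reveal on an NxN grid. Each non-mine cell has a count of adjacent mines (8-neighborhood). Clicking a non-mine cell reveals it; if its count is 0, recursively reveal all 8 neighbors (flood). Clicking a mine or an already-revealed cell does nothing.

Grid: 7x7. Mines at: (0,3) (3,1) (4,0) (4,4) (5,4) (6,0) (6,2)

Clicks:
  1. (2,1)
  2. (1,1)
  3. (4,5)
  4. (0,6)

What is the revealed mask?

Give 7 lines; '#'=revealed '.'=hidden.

Answer: ###.###
#######
#######
..#####
.....##
.....##
.....##

Derivation:
Click 1 (2,1) count=1: revealed 1 new [(2,1)] -> total=1
Click 2 (1,1) count=0: revealed 8 new [(0,0) (0,1) (0,2) (1,0) (1,1) (1,2) (2,0) (2,2)] -> total=9
Click 3 (4,5) count=2: revealed 1 new [(4,5)] -> total=10
Click 4 (0,6) count=0: revealed 21 new [(0,4) (0,5) (0,6) (1,3) (1,4) (1,5) (1,6) (2,3) (2,4) (2,5) (2,6) (3,2) (3,3) (3,4) (3,5) (3,6) (4,6) (5,5) (5,6) (6,5) (6,6)] -> total=31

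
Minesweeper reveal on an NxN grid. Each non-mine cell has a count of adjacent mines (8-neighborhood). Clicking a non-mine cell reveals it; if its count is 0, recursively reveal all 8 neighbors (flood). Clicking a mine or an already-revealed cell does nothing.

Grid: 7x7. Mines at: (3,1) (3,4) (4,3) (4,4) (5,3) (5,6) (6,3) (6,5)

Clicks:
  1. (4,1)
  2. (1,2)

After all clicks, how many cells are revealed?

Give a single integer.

Click 1 (4,1) count=1: revealed 1 new [(4,1)] -> total=1
Click 2 (1,2) count=0: revealed 25 new [(0,0) (0,1) (0,2) (0,3) (0,4) (0,5) (0,6) (1,0) (1,1) (1,2) (1,3) (1,4) (1,5) (1,6) (2,0) (2,1) (2,2) (2,3) (2,4) (2,5) (2,6) (3,5) (3,6) (4,5) (4,6)] -> total=26

Answer: 26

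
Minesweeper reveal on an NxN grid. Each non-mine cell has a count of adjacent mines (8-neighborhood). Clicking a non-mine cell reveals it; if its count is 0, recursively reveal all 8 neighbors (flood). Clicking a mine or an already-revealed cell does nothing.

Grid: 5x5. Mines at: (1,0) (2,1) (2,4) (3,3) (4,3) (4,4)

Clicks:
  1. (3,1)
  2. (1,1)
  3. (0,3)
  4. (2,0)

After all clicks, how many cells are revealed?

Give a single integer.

Answer: 10

Derivation:
Click 1 (3,1) count=1: revealed 1 new [(3,1)] -> total=1
Click 2 (1,1) count=2: revealed 1 new [(1,1)] -> total=2
Click 3 (0,3) count=0: revealed 7 new [(0,1) (0,2) (0,3) (0,4) (1,2) (1,3) (1,4)] -> total=9
Click 4 (2,0) count=2: revealed 1 new [(2,0)] -> total=10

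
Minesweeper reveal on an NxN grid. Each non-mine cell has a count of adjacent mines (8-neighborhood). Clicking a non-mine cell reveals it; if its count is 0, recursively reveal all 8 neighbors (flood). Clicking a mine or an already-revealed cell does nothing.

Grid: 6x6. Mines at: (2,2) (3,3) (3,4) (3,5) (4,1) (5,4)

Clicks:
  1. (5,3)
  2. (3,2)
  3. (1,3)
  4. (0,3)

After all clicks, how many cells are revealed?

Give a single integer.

Click 1 (5,3) count=1: revealed 1 new [(5,3)] -> total=1
Click 2 (3,2) count=3: revealed 1 new [(3,2)] -> total=2
Click 3 (1,3) count=1: revealed 1 new [(1,3)] -> total=3
Click 4 (0,3) count=0: revealed 18 new [(0,0) (0,1) (0,2) (0,3) (0,4) (0,5) (1,0) (1,1) (1,2) (1,4) (1,5) (2,0) (2,1) (2,3) (2,4) (2,5) (3,0) (3,1)] -> total=21

Answer: 21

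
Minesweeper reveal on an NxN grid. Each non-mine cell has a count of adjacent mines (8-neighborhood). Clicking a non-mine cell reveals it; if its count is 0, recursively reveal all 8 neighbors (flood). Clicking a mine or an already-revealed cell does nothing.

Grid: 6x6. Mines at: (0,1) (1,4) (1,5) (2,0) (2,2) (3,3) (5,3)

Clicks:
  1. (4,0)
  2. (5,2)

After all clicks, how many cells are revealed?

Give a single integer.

Answer: 9

Derivation:
Click 1 (4,0) count=0: revealed 9 new [(3,0) (3,1) (3,2) (4,0) (4,1) (4,2) (5,0) (5,1) (5,2)] -> total=9
Click 2 (5,2) count=1: revealed 0 new [(none)] -> total=9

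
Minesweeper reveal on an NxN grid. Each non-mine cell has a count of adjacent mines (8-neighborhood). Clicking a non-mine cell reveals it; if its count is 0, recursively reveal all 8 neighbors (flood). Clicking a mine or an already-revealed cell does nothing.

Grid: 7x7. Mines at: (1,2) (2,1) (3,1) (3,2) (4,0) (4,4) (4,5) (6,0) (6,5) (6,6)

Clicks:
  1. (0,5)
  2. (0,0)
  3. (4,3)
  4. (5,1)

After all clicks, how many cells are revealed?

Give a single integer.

Click 1 (0,5) count=0: revealed 16 new [(0,3) (0,4) (0,5) (0,6) (1,3) (1,4) (1,5) (1,6) (2,3) (2,4) (2,5) (2,6) (3,3) (3,4) (3,5) (3,6)] -> total=16
Click 2 (0,0) count=0: revealed 4 new [(0,0) (0,1) (1,0) (1,1)] -> total=20
Click 3 (4,3) count=2: revealed 1 new [(4,3)] -> total=21
Click 4 (5,1) count=2: revealed 1 new [(5,1)] -> total=22

Answer: 22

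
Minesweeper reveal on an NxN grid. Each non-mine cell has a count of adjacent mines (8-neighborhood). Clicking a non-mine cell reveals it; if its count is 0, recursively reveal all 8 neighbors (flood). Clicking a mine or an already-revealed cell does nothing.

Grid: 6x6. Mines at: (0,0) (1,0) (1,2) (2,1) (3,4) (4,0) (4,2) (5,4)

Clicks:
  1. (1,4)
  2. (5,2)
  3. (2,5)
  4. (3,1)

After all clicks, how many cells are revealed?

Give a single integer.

Answer: 11

Derivation:
Click 1 (1,4) count=0: revealed 9 new [(0,3) (0,4) (0,5) (1,3) (1,4) (1,5) (2,3) (2,4) (2,5)] -> total=9
Click 2 (5,2) count=1: revealed 1 new [(5,2)] -> total=10
Click 3 (2,5) count=1: revealed 0 new [(none)] -> total=10
Click 4 (3,1) count=3: revealed 1 new [(3,1)] -> total=11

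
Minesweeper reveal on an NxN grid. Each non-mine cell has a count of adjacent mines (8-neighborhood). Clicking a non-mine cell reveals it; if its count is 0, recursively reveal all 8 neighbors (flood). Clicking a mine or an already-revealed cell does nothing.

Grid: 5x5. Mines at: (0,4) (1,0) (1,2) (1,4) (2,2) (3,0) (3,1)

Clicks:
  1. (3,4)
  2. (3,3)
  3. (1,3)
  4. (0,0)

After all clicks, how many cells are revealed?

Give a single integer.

Answer: 10

Derivation:
Click 1 (3,4) count=0: revealed 8 new [(2,3) (2,4) (3,2) (3,3) (3,4) (4,2) (4,3) (4,4)] -> total=8
Click 2 (3,3) count=1: revealed 0 new [(none)] -> total=8
Click 3 (1,3) count=4: revealed 1 new [(1,3)] -> total=9
Click 4 (0,0) count=1: revealed 1 new [(0,0)] -> total=10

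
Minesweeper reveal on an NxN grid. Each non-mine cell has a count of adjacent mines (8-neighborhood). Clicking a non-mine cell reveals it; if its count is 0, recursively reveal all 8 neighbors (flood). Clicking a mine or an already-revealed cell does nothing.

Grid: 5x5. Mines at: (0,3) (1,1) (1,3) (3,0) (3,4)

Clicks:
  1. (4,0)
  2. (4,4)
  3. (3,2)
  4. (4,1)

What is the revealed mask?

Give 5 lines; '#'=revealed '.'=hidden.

Answer: .....
.....
.###.
.###.
#####

Derivation:
Click 1 (4,0) count=1: revealed 1 new [(4,0)] -> total=1
Click 2 (4,4) count=1: revealed 1 new [(4,4)] -> total=2
Click 3 (3,2) count=0: revealed 9 new [(2,1) (2,2) (2,3) (3,1) (3,2) (3,3) (4,1) (4,2) (4,3)] -> total=11
Click 4 (4,1) count=1: revealed 0 new [(none)] -> total=11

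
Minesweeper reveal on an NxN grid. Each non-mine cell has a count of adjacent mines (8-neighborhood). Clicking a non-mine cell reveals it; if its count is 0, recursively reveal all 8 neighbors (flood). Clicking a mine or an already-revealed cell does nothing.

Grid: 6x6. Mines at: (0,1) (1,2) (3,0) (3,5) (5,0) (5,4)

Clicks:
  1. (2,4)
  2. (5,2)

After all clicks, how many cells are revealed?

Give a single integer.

Answer: 15

Derivation:
Click 1 (2,4) count=1: revealed 1 new [(2,4)] -> total=1
Click 2 (5,2) count=0: revealed 14 new [(2,1) (2,2) (2,3) (3,1) (3,2) (3,3) (3,4) (4,1) (4,2) (4,3) (4,4) (5,1) (5,2) (5,3)] -> total=15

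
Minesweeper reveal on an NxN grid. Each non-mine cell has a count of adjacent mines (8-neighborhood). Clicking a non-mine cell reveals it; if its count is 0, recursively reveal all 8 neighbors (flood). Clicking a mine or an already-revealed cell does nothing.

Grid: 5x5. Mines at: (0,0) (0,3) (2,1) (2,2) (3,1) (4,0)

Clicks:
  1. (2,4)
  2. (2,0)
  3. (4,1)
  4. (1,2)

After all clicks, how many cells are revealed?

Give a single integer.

Answer: 13

Derivation:
Click 1 (2,4) count=0: revealed 10 new [(1,3) (1,4) (2,3) (2,4) (3,2) (3,3) (3,4) (4,2) (4,3) (4,4)] -> total=10
Click 2 (2,0) count=2: revealed 1 new [(2,0)] -> total=11
Click 3 (4,1) count=2: revealed 1 new [(4,1)] -> total=12
Click 4 (1,2) count=3: revealed 1 new [(1,2)] -> total=13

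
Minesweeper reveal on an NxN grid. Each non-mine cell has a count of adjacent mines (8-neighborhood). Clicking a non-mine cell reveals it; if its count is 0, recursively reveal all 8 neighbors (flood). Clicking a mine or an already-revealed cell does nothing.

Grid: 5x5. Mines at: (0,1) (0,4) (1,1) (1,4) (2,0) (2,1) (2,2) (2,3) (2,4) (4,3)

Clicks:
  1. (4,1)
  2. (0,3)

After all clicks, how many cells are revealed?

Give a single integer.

Answer: 7

Derivation:
Click 1 (4,1) count=0: revealed 6 new [(3,0) (3,1) (3,2) (4,0) (4,1) (4,2)] -> total=6
Click 2 (0,3) count=2: revealed 1 new [(0,3)] -> total=7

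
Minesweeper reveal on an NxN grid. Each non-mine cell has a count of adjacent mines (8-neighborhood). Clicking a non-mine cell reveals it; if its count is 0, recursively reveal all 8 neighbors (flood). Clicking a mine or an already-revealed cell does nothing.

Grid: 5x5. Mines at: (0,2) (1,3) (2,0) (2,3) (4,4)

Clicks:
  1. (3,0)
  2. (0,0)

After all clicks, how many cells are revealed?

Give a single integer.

Answer: 5

Derivation:
Click 1 (3,0) count=1: revealed 1 new [(3,0)] -> total=1
Click 2 (0,0) count=0: revealed 4 new [(0,0) (0,1) (1,0) (1,1)] -> total=5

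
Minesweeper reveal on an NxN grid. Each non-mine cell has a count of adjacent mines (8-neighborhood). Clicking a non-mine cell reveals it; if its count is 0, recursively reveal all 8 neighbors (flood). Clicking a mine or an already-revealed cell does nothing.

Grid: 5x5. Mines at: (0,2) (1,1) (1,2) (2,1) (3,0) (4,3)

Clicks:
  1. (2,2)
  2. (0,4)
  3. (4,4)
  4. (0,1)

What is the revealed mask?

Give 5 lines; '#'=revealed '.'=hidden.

Click 1 (2,2) count=3: revealed 1 new [(2,2)] -> total=1
Click 2 (0,4) count=0: revealed 8 new [(0,3) (0,4) (1,3) (1,4) (2,3) (2,4) (3,3) (3,4)] -> total=9
Click 3 (4,4) count=1: revealed 1 new [(4,4)] -> total=10
Click 4 (0,1) count=3: revealed 1 new [(0,1)] -> total=11

Answer: .#.##
...##
..###
...##
....#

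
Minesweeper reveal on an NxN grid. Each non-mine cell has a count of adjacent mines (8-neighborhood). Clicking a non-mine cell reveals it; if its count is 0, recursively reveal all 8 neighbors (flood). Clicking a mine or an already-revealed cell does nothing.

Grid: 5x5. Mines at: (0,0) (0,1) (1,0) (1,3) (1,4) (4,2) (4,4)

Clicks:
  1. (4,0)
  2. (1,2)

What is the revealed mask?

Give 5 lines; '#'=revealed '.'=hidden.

Click 1 (4,0) count=0: revealed 6 new [(2,0) (2,1) (3,0) (3,1) (4,0) (4,1)] -> total=6
Click 2 (1,2) count=2: revealed 1 new [(1,2)] -> total=7

Answer: .....
..#..
##...
##...
##...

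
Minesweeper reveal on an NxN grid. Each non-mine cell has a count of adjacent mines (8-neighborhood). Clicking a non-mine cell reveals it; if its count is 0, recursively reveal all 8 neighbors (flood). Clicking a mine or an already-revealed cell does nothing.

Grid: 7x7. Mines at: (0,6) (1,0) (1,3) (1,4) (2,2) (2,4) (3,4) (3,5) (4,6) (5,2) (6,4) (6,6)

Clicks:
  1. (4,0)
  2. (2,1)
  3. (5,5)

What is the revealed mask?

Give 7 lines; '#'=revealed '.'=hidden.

Click 1 (4,0) count=0: revealed 10 new [(2,0) (2,1) (3,0) (3,1) (4,0) (4,1) (5,0) (5,1) (6,0) (6,1)] -> total=10
Click 2 (2,1) count=2: revealed 0 new [(none)] -> total=10
Click 3 (5,5) count=3: revealed 1 new [(5,5)] -> total=11

Answer: .......
.......
##.....
##.....
##.....
##...#.
##.....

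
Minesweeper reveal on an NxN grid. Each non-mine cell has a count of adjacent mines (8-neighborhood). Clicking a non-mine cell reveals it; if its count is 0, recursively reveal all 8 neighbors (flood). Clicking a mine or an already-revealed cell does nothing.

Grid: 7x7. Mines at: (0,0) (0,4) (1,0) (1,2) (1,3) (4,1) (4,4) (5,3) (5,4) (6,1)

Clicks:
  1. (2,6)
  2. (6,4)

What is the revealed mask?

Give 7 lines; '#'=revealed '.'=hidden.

Click 1 (2,6) count=0: revealed 17 new [(0,5) (0,6) (1,4) (1,5) (1,6) (2,4) (2,5) (2,6) (3,4) (3,5) (3,6) (4,5) (4,6) (5,5) (5,6) (6,5) (6,6)] -> total=17
Click 2 (6,4) count=2: revealed 1 new [(6,4)] -> total=18

Answer: .....##
....###
....###
....###
.....##
.....##
....###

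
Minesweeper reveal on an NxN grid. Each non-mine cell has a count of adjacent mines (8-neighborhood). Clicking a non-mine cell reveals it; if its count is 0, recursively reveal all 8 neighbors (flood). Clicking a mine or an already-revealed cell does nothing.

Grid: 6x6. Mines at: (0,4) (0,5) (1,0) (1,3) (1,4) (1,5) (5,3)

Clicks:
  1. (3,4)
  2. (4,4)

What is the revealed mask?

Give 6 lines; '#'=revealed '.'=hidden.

Click 1 (3,4) count=0: revealed 23 new [(2,0) (2,1) (2,2) (2,3) (2,4) (2,5) (3,0) (3,1) (3,2) (3,3) (3,4) (3,5) (4,0) (4,1) (4,2) (4,3) (4,4) (4,5) (5,0) (5,1) (5,2) (5,4) (5,5)] -> total=23
Click 2 (4,4) count=1: revealed 0 new [(none)] -> total=23

Answer: ......
......
######
######
######
###.##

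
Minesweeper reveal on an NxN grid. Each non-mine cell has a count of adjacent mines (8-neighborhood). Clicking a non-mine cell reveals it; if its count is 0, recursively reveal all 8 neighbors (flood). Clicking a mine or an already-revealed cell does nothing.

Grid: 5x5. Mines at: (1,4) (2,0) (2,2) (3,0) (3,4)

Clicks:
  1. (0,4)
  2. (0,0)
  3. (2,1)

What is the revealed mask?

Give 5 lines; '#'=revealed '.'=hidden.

Answer: #####
####.
.#...
.....
.....

Derivation:
Click 1 (0,4) count=1: revealed 1 new [(0,4)] -> total=1
Click 2 (0,0) count=0: revealed 8 new [(0,0) (0,1) (0,2) (0,3) (1,0) (1,1) (1,2) (1,3)] -> total=9
Click 3 (2,1) count=3: revealed 1 new [(2,1)] -> total=10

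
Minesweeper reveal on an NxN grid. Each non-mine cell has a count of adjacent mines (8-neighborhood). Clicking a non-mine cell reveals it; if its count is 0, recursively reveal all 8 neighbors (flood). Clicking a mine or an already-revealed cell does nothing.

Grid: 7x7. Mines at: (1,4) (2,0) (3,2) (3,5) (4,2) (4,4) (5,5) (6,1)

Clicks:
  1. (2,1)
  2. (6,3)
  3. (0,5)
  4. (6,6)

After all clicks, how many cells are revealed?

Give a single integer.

Click 1 (2,1) count=2: revealed 1 new [(2,1)] -> total=1
Click 2 (6,3) count=0: revealed 6 new [(5,2) (5,3) (5,4) (6,2) (6,3) (6,4)] -> total=7
Click 3 (0,5) count=1: revealed 1 new [(0,5)] -> total=8
Click 4 (6,6) count=1: revealed 1 new [(6,6)] -> total=9

Answer: 9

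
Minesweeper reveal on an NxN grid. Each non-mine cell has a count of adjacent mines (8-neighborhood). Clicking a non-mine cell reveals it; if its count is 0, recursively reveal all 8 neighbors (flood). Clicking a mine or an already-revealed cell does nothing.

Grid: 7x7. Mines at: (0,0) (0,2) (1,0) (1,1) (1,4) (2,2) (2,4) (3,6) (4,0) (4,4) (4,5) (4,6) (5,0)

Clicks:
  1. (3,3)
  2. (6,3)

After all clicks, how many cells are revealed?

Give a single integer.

Click 1 (3,3) count=3: revealed 1 new [(3,3)] -> total=1
Click 2 (6,3) count=0: revealed 17 new [(3,1) (3,2) (4,1) (4,2) (4,3) (5,1) (5,2) (5,3) (5,4) (5,5) (5,6) (6,1) (6,2) (6,3) (6,4) (6,5) (6,6)] -> total=18

Answer: 18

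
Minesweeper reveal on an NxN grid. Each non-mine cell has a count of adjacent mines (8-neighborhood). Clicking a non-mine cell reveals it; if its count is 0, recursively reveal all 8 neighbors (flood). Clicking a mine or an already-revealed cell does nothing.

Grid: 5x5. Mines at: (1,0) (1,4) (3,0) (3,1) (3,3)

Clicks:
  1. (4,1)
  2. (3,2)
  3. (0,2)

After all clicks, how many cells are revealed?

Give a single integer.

Answer: 11

Derivation:
Click 1 (4,1) count=2: revealed 1 new [(4,1)] -> total=1
Click 2 (3,2) count=2: revealed 1 new [(3,2)] -> total=2
Click 3 (0,2) count=0: revealed 9 new [(0,1) (0,2) (0,3) (1,1) (1,2) (1,3) (2,1) (2,2) (2,3)] -> total=11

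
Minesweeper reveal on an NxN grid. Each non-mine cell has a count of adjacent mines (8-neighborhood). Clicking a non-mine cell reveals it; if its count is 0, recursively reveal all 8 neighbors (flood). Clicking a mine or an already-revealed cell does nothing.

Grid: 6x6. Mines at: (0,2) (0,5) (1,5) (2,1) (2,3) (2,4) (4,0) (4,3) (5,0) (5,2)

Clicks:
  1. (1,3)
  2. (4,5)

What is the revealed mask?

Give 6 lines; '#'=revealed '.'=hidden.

Answer: ......
...#..
......
....##
....##
....##

Derivation:
Click 1 (1,3) count=3: revealed 1 new [(1,3)] -> total=1
Click 2 (4,5) count=0: revealed 6 new [(3,4) (3,5) (4,4) (4,5) (5,4) (5,5)] -> total=7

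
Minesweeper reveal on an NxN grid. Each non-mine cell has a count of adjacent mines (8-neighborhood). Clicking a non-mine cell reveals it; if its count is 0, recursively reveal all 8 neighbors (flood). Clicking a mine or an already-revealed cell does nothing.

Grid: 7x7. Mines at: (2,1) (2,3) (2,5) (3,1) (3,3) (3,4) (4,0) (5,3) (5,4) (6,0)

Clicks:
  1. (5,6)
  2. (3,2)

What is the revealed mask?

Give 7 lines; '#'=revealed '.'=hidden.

Click 1 (5,6) count=0: revealed 8 new [(3,5) (3,6) (4,5) (4,6) (5,5) (5,6) (6,5) (6,6)] -> total=8
Click 2 (3,2) count=4: revealed 1 new [(3,2)] -> total=9

Answer: .......
.......
.......
..#..##
.....##
.....##
.....##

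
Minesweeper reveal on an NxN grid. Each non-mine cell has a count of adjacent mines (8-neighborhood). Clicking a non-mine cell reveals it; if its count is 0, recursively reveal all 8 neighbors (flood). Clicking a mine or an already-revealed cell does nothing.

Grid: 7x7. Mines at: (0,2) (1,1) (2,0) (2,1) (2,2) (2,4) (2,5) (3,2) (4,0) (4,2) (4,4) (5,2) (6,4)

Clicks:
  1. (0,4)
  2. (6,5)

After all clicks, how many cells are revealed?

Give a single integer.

Answer: 9

Derivation:
Click 1 (0,4) count=0: revealed 8 new [(0,3) (0,4) (0,5) (0,6) (1,3) (1,4) (1,5) (1,6)] -> total=8
Click 2 (6,5) count=1: revealed 1 new [(6,5)] -> total=9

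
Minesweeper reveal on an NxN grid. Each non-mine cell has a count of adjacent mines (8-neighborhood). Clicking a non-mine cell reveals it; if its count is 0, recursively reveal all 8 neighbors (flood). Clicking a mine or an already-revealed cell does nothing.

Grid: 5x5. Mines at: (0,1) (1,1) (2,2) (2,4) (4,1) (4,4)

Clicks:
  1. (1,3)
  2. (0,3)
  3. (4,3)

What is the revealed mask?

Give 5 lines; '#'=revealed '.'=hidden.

Answer: ..###
..###
.....
.....
...#.

Derivation:
Click 1 (1,3) count=2: revealed 1 new [(1,3)] -> total=1
Click 2 (0,3) count=0: revealed 5 new [(0,2) (0,3) (0,4) (1,2) (1,4)] -> total=6
Click 3 (4,3) count=1: revealed 1 new [(4,3)] -> total=7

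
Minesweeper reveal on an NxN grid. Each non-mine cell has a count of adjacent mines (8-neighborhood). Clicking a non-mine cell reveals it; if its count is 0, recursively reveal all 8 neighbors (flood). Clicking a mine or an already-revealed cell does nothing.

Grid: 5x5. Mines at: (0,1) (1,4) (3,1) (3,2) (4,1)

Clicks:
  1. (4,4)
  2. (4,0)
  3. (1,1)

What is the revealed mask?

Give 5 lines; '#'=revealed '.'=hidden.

Click 1 (4,4) count=0: revealed 6 new [(2,3) (2,4) (3,3) (3,4) (4,3) (4,4)] -> total=6
Click 2 (4,0) count=2: revealed 1 new [(4,0)] -> total=7
Click 3 (1,1) count=1: revealed 1 new [(1,1)] -> total=8

Answer: .....
.#...
...##
...##
#..##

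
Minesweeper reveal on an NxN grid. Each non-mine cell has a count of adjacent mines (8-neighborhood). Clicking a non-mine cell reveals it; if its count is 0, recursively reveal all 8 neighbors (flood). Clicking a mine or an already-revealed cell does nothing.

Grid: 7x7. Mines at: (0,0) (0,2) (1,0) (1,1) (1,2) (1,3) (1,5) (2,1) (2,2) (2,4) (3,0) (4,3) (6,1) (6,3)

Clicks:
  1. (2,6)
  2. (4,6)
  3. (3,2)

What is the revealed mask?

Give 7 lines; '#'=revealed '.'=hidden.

Click 1 (2,6) count=1: revealed 1 new [(2,6)] -> total=1
Click 2 (4,6) count=0: revealed 13 new [(2,5) (3,4) (3,5) (3,6) (4,4) (4,5) (4,6) (5,4) (5,5) (5,6) (6,4) (6,5) (6,6)] -> total=14
Click 3 (3,2) count=3: revealed 1 new [(3,2)] -> total=15

Answer: .......
.......
.....##
..#.###
....###
....###
....###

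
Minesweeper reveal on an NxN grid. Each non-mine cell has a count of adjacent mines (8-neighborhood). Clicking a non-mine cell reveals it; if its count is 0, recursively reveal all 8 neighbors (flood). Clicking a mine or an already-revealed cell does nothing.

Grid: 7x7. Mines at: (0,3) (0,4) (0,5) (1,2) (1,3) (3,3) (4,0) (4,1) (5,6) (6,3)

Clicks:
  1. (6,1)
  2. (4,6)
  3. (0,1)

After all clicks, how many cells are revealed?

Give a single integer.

Answer: 8

Derivation:
Click 1 (6,1) count=0: revealed 6 new [(5,0) (5,1) (5,2) (6,0) (6,1) (6,2)] -> total=6
Click 2 (4,6) count=1: revealed 1 new [(4,6)] -> total=7
Click 3 (0,1) count=1: revealed 1 new [(0,1)] -> total=8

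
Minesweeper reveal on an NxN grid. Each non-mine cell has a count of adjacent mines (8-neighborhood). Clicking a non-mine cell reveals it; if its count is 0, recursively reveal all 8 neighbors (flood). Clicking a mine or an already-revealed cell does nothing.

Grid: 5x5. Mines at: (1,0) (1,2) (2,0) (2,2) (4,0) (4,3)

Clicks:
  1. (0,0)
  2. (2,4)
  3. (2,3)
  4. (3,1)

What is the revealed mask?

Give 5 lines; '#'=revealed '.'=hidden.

Answer: #..##
...##
...##
.#.##
.....

Derivation:
Click 1 (0,0) count=1: revealed 1 new [(0,0)] -> total=1
Click 2 (2,4) count=0: revealed 8 new [(0,3) (0,4) (1,3) (1,4) (2,3) (2,4) (3,3) (3,4)] -> total=9
Click 3 (2,3) count=2: revealed 0 new [(none)] -> total=9
Click 4 (3,1) count=3: revealed 1 new [(3,1)] -> total=10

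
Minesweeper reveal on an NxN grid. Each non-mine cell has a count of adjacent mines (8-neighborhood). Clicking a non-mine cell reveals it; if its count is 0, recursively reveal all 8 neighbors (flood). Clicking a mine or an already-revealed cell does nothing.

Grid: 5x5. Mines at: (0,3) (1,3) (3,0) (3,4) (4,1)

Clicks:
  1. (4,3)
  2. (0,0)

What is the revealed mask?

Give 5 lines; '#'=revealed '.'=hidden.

Answer: ###..
###..
###..
.....
...#.

Derivation:
Click 1 (4,3) count=1: revealed 1 new [(4,3)] -> total=1
Click 2 (0,0) count=0: revealed 9 new [(0,0) (0,1) (0,2) (1,0) (1,1) (1,2) (2,0) (2,1) (2,2)] -> total=10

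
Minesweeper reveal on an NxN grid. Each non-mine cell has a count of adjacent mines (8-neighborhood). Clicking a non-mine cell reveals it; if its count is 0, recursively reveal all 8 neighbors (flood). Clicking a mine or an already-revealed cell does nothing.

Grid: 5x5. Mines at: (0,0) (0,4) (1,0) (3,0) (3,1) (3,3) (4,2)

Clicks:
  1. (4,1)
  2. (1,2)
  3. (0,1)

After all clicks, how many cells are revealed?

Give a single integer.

Click 1 (4,1) count=3: revealed 1 new [(4,1)] -> total=1
Click 2 (1,2) count=0: revealed 9 new [(0,1) (0,2) (0,3) (1,1) (1,2) (1,3) (2,1) (2,2) (2,3)] -> total=10
Click 3 (0,1) count=2: revealed 0 new [(none)] -> total=10

Answer: 10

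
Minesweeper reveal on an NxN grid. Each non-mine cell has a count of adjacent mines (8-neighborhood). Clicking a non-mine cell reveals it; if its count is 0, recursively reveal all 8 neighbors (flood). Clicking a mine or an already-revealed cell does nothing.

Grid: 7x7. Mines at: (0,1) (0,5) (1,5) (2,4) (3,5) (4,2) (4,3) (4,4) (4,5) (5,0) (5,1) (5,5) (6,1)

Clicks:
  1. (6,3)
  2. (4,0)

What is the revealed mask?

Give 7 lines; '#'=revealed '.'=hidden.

Click 1 (6,3) count=0: revealed 6 new [(5,2) (5,3) (5,4) (6,2) (6,3) (6,4)] -> total=6
Click 2 (4,0) count=2: revealed 1 new [(4,0)] -> total=7

Answer: .......
.......
.......
.......
#......
..###..
..###..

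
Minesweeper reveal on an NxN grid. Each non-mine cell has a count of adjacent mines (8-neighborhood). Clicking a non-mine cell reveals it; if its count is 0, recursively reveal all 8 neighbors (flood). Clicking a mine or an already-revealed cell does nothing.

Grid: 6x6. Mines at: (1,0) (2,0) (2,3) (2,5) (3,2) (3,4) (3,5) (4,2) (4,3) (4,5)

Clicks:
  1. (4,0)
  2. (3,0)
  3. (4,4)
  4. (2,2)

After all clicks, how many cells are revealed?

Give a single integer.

Click 1 (4,0) count=0: revealed 6 new [(3,0) (3,1) (4,0) (4,1) (5,0) (5,1)] -> total=6
Click 2 (3,0) count=1: revealed 0 new [(none)] -> total=6
Click 3 (4,4) count=4: revealed 1 new [(4,4)] -> total=7
Click 4 (2,2) count=2: revealed 1 new [(2,2)] -> total=8

Answer: 8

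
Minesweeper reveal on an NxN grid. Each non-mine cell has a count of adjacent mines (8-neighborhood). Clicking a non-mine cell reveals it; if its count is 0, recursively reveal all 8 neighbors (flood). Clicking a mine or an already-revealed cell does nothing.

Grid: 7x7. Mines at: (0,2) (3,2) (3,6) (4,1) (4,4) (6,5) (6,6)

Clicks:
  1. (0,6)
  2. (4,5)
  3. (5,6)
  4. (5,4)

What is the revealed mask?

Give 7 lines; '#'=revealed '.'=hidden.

Click 1 (0,6) count=0: revealed 15 new [(0,3) (0,4) (0,5) (0,6) (1,3) (1,4) (1,5) (1,6) (2,3) (2,4) (2,5) (2,6) (3,3) (3,4) (3,5)] -> total=15
Click 2 (4,5) count=2: revealed 1 new [(4,5)] -> total=16
Click 3 (5,6) count=2: revealed 1 new [(5,6)] -> total=17
Click 4 (5,4) count=2: revealed 1 new [(5,4)] -> total=18

Answer: ...####
...####
...####
...###.
.....#.
....#.#
.......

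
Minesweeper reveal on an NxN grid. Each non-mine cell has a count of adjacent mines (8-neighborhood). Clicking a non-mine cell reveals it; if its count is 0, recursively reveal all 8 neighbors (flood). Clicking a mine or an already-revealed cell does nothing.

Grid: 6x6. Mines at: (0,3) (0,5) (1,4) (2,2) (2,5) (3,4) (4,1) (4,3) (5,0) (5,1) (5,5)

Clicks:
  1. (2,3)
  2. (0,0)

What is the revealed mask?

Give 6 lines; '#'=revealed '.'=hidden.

Answer: ###...
###...
##.#..
##....
......
......

Derivation:
Click 1 (2,3) count=3: revealed 1 new [(2,3)] -> total=1
Click 2 (0,0) count=0: revealed 10 new [(0,0) (0,1) (0,2) (1,0) (1,1) (1,2) (2,0) (2,1) (3,0) (3,1)] -> total=11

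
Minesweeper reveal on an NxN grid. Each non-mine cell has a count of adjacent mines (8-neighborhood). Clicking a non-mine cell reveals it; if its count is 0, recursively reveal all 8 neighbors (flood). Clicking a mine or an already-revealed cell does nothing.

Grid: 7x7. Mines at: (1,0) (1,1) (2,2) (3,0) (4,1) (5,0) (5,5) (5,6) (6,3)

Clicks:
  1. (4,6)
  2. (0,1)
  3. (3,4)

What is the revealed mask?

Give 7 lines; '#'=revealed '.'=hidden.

Answer: .######
..#####
...####
..#####
..#####
..###..
.......

Derivation:
Click 1 (4,6) count=2: revealed 1 new [(4,6)] -> total=1
Click 2 (0,1) count=2: revealed 1 new [(0,1)] -> total=2
Click 3 (3,4) count=0: revealed 26 new [(0,2) (0,3) (0,4) (0,5) (0,6) (1,2) (1,3) (1,4) (1,5) (1,6) (2,3) (2,4) (2,5) (2,6) (3,2) (3,3) (3,4) (3,5) (3,6) (4,2) (4,3) (4,4) (4,5) (5,2) (5,3) (5,4)] -> total=28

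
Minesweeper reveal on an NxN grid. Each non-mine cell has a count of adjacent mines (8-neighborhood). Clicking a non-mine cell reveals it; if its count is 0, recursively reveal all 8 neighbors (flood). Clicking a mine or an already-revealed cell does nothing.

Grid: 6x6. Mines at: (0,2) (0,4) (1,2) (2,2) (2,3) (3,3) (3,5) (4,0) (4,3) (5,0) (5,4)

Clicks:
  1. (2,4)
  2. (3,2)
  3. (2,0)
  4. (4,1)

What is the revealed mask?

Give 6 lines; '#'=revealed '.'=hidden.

Answer: ##....
##....
##..#.
###...
.#....
......

Derivation:
Click 1 (2,4) count=3: revealed 1 new [(2,4)] -> total=1
Click 2 (3,2) count=4: revealed 1 new [(3,2)] -> total=2
Click 3 (2,0) count=0: revealed 8 new [(0,0) (0,1) (1,0) (1,1) (2,0) (2,1) (3,0) (3,1)] -> total=10
Click 4 (4,1) count=2: revealed 1 new [(4,1)] -> total=11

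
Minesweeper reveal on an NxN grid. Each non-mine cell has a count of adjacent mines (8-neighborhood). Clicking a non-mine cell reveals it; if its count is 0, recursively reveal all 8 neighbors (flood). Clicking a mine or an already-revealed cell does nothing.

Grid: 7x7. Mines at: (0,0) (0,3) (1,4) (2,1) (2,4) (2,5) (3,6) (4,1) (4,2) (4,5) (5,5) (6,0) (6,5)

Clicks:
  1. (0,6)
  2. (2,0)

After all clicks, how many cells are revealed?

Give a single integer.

Click 1 (0,6) count=0: revealed 4 new [(0,5) (0,6) (1,5) (1,6)] -> total=4
Click 2 (2,0) count=1: revealed 1 new [(2,0)] -> total=5

Answer: 5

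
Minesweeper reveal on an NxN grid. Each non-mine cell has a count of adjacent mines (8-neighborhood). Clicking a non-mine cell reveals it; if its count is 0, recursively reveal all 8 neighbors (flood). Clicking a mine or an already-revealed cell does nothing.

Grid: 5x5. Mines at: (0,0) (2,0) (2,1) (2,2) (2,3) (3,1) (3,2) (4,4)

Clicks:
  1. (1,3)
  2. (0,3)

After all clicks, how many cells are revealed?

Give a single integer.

Click 1 (1,3) count=2: revealed 1 new [(1,3)] -> total=1
Click 2 (0,3) count=0: revealed 7 new [(0,1) (0,2) (0,3) (0,4) (1,1) (1,2) (1,4)] -> total=8

Answer: 8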